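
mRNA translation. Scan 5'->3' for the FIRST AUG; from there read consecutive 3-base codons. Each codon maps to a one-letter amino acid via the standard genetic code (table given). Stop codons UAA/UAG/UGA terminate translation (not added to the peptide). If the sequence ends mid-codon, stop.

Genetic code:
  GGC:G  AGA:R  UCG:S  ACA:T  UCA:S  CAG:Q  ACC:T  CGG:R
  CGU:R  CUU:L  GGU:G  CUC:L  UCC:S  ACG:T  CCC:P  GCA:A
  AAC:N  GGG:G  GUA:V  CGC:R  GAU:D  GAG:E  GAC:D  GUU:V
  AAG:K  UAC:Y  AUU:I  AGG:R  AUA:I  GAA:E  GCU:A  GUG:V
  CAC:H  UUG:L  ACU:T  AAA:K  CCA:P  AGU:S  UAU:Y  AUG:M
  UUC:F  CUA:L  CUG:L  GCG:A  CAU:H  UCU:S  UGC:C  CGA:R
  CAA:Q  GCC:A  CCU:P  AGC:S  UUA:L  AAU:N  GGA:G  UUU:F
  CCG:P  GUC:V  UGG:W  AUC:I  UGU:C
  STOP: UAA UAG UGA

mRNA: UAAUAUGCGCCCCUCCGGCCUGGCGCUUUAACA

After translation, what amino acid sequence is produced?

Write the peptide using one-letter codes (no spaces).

start AUG at pos 4
pos 4: AUG -> M; peptide=M
pos 7: CGC -> R; peptide=MR
pos 10: CCC -> P; peptide=MRP
pos 13: UCC -> S; peptide=MRPS
pos 16: GGC -> G; peptide=MRPSG
pos 19: CUG -> L; peptide=MRPSGL
pos 22: GCG -> A; peptide=MRPSGLA
pos 25: CUU -> L; peptide=MRPSGLAL
pos 28: UAA -> STOP

Answer: MRPSGLAL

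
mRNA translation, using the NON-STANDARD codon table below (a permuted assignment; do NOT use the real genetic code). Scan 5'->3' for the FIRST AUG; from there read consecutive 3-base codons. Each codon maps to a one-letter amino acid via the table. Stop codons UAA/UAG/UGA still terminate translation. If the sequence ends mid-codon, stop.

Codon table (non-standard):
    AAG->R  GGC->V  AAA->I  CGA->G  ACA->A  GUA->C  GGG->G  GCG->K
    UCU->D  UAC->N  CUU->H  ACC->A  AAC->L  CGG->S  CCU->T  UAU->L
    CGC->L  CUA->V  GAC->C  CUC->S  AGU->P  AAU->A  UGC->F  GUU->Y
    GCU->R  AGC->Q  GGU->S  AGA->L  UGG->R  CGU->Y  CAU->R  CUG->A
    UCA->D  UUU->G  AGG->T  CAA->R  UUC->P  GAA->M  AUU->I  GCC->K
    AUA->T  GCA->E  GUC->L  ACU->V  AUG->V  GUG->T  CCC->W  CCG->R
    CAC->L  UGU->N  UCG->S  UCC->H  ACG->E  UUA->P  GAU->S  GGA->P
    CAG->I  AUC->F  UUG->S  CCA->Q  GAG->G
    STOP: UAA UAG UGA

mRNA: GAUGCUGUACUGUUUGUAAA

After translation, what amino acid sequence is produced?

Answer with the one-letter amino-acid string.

Answer: VANNS

Derivation:
start AUG at pos 1
pos 1: AUG -> V; peptide=V
pos 4: CUG -> A; peptide=VA
pos 7: UAC -> N; peptide=VAN
pos 10: UGU -> N; peptide=VANN
pos 13: UUG -> S; peptide=VANNS
pos 16: UAA -> STOP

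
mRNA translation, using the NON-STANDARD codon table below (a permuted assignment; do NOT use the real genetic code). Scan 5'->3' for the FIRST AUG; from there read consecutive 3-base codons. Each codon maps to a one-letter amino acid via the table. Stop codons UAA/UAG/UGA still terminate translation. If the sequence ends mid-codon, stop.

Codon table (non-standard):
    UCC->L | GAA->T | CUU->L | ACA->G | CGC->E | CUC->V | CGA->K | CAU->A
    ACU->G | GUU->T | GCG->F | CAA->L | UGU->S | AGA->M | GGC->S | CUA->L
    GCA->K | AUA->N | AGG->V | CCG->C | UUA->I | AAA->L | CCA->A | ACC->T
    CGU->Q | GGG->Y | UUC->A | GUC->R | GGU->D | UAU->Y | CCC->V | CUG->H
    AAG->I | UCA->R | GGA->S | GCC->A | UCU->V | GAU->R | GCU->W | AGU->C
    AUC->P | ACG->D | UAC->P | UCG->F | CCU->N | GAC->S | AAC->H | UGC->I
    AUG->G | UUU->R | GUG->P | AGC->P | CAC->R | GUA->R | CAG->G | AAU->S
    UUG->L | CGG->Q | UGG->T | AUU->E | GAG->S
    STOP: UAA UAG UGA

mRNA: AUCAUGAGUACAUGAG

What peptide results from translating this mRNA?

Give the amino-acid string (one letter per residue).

Answer: GCG

Derivation:
start AUG at pos 3
pos 3: AUG -> G; peptide=G
pos 6: AGU -> C; peptide=GC
pos 9: ACA -> G; peptide=GCG
pos 12: UGA -> STOP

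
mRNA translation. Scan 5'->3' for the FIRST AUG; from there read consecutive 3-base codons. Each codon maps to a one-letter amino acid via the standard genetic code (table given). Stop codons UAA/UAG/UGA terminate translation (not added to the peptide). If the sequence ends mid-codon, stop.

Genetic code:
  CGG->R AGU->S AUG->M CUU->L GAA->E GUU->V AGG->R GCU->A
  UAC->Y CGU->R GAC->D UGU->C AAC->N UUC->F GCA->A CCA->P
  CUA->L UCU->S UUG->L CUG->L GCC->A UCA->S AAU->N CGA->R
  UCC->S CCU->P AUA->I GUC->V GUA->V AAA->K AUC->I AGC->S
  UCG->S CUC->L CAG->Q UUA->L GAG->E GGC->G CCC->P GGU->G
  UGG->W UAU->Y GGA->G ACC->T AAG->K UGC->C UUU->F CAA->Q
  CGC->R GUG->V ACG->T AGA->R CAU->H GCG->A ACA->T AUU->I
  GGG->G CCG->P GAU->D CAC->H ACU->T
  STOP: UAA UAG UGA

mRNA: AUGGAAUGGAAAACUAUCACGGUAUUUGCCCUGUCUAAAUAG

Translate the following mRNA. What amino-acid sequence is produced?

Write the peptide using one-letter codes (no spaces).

Answer: MEWKTITVFALSK

Derivation:
start AUG at pos 0
pos 0: AUG -> M; peptide=M
pos 3: GAA -> E; peptide=ME
pos 6: UGG -> W; peptide=MEW
pos 9: AAA -> K; peptide=MEWK
pos 12: ACU -> T; peptide=MEWKT
pos 15: AUC -> I; peptide=MEWKTI
pos 18: ACG -> T; peptide=MEWKTIT
pos 21: GUA -> V; peptide=MEWKTITV
pos 24: UUU -> F; peptide=MEWKTITVF
pos 27: GCC -> A; peptide=MEWKTITVFA
pos 30: CUG -> L; peptide=MEWKTITVFAL
pos 33: UCU -> S; peptide=MEWKTITVFALS
pos 36: AAA -> K; peptide=MEWKTITVFALSK
pos 39: UAG -> STOP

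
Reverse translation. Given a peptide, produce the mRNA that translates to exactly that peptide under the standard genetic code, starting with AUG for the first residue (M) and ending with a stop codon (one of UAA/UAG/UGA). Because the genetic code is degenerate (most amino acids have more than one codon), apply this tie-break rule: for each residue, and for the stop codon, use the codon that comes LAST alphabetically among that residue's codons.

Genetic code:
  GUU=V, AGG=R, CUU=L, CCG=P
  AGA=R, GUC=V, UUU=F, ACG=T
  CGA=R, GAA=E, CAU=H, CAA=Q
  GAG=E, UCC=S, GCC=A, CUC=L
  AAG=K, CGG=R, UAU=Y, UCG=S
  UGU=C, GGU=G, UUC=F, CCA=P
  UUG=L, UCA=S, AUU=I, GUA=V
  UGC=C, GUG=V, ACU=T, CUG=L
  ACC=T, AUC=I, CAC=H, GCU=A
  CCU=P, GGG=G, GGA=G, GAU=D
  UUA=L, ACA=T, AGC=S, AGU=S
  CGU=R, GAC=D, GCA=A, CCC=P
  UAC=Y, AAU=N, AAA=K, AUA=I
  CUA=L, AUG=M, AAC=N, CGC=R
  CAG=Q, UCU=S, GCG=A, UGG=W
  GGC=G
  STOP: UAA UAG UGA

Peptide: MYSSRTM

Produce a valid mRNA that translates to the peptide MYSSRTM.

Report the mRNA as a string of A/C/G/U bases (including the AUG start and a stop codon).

residue 1: M -> AUG (start codon)
residue 2: Y codons sorted = UAC,UAU -> pick last = UAU
residue 3: S codons sorted = AGC,AGU,UCA,UCC,UCG,UCU -> pick last = UCU
residue 4: S codons sorted = AGC,AGU,UCA,UCC,UCG,UCU -> pick last = UCU
residue 5: R codons sorted = AGA,AGG,CGA,CGC,CGG,CGU -> pick last = CGU
residue 6: T codons sorted = ACA,ACC,ACG,ACU -> pick last = ACU
residue 7: M -> AUG (only codon)
terminator: stop codons sorted = UAA,UAG,UGA -> pick last = UGA

Answer: mRNA: AUGUAUUCUUCUCGUACUAUGUGA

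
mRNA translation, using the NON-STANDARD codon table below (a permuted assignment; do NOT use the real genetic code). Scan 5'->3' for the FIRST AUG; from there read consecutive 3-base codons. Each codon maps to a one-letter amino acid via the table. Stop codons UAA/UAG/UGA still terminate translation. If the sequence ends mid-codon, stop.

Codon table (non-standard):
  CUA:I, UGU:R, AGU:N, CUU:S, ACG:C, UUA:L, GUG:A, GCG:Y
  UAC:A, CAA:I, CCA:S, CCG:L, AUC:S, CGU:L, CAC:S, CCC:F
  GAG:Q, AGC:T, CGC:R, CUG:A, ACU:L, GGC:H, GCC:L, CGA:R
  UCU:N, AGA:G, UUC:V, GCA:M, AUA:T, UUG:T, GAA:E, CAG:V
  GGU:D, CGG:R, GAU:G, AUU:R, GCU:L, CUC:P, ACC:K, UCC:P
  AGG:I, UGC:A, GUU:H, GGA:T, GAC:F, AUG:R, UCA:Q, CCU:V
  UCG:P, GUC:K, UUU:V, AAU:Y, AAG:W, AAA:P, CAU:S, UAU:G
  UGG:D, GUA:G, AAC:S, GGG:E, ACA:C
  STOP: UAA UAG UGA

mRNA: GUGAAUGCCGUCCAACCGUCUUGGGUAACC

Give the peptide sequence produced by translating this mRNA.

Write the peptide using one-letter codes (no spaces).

start AUG at pos 4
pos 4: AUG -> R; peptide=R
pos 7: CCG -> L; peptide=RL
pos 10: UCC -> P; peptide=RLP
pos 13: AAC -> S; peptide=RLPS
pos 16: CGU -> L; peptide=RLPSL
pos 19: CUU -> S; peptide=RLPSLS
pos 22: GGG -> E; peptide=RLPSLSE
pos 25: UAA -> STOP

Answer: RLPSLSE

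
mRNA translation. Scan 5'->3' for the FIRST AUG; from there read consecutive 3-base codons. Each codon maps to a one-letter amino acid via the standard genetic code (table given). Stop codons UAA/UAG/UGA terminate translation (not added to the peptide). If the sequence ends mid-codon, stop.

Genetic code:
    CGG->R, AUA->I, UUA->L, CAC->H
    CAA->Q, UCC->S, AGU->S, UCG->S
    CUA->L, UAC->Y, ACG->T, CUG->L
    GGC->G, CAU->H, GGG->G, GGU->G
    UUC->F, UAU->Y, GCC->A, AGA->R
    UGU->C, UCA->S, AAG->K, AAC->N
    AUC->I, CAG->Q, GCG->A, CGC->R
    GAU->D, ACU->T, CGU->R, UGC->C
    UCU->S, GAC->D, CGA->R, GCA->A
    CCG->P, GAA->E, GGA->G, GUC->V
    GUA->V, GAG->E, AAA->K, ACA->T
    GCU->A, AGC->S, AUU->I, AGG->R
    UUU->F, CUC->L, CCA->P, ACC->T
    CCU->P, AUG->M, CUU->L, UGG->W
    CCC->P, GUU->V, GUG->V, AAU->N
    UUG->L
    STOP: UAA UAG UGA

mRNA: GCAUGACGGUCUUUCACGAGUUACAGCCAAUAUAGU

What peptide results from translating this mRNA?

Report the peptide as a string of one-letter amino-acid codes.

start AUG at pos 2
pos 2: AUG -> M; peptide=M
pos 5: ACG -> T; peptide=MT
pos 8: GUC -> V; peptide=MTV
pos 11: UUU -> F; peptide=MTVF
pos 14: CAC -> H; peptide=MTVFH
pos 17: GAG -> E; peptide=MTVFHE
pos 20: UUA -> L; peptide=MTVFHEL
pos 23: CAG -> Q; peptide=MTVFHELQ
pos 26: CCA -> P; peptide=MTVFHELQP
pos 29: AUA -> I; peptide=MTVFHELQPI
pos 32: UAG -> STOP

Answer: MTVFHELQPI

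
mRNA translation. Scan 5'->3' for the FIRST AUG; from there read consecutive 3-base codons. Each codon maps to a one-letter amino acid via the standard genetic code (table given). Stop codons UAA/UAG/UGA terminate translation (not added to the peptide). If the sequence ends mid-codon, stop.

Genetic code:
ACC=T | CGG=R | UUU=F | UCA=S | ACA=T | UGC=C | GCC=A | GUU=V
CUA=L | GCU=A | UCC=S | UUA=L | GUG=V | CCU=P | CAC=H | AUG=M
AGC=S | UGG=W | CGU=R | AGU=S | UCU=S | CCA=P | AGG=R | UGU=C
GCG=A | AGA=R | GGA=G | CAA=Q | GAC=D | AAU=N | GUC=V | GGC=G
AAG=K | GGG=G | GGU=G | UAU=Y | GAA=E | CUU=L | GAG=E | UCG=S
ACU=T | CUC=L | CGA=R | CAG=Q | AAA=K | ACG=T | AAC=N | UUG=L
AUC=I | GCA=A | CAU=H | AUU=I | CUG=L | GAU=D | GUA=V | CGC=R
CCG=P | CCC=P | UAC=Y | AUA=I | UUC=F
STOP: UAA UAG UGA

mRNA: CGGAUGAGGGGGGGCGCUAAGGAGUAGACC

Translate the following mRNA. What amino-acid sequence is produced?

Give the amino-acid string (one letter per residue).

start AUG at pos 3
pos 3: AUG -> M; peptide=M
pos 6: AGG -> R; peptide=MR
pos 9: GGG -> G; peptide=MRG
pos 12: GGC -> G; peptide=MRGG
pos 15: GCU -> A; peptide=MRGGA
pos 18: AAG -> K; peptide=MRGGAK
pos 21: GAG -> E; peptide=MRGGAKE
pos 24: UAG -> STOP

Answer: MRGGAKE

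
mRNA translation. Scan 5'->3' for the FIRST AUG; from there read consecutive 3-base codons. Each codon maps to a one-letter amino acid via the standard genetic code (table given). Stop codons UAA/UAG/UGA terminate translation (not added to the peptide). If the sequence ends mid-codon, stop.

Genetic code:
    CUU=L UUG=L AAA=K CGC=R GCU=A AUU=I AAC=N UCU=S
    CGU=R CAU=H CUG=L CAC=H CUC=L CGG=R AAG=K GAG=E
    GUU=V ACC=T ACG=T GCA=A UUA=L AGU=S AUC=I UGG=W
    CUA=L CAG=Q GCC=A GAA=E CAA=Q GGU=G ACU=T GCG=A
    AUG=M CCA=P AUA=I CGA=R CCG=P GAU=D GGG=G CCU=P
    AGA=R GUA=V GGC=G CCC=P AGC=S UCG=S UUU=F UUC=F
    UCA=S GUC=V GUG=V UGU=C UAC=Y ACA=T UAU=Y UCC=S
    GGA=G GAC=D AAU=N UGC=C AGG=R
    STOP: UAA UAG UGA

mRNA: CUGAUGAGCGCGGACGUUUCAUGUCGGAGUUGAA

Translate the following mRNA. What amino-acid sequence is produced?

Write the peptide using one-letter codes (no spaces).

start AUG at pos 3
pos 3: AUG -> M; peptide=M
pos 6: AGC -> S; peptide=MS
pos 9: GCG -> A; peptide=MSA
pos 12: GAC -> D; peptide=MSAD
pos 15: GUU -> V; peptide=MSADV
pos 18: UCA -> S; peptide=MSADVS
pos 21: UGU -> C; peptide=MSADVSC
pos 24: CGG -> R; peptide=MSADVSCR
pos 27: AGU -> S; peptide=MSADVSCRS
pos 30: UGA -> STOP

Answer: MSADVSCRS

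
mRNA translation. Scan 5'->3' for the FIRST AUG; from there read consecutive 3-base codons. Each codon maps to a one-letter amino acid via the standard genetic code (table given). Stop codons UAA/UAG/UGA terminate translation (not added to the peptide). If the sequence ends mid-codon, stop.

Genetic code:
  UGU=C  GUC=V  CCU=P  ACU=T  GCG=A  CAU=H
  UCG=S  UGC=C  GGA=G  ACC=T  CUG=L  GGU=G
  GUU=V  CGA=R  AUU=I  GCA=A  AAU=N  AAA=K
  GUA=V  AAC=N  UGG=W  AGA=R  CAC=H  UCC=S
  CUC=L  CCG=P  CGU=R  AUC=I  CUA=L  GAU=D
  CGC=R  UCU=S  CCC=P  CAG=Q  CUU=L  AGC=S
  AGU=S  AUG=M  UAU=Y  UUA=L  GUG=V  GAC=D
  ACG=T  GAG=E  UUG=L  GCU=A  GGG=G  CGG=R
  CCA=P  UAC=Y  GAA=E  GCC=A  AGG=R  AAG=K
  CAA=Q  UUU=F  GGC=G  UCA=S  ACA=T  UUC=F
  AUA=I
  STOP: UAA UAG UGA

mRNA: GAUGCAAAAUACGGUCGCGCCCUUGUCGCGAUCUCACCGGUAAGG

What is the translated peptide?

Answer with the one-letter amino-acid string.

start AUG at pos 1
pos 1: AUG -> M; peptide=M
pos 4: CAA -> Q; peptide=MQ
pos 7: AAU -> N; peptide=MQN
pos 10: ACG -> T; peptide=MQNT
pos 13: GUC -> V; peptide=MQNTV
pos 16: GCG -> A; peptide=MQNTVA
pos 19: CCC -> P; peptide=MQNTVAP
pos 22: UUG -> L; peptide=MQNTVAPL
pos 25: UCG -> S; peptide=MQNTVAPLS
pos 28: CGA -> R; peptide=MQNTVAPLSR
pos 31: UCU -> S; peptide=MQNTVAPLSRS
pos 34: CAC -> H; peptide=MQNTVAPLSRSH
pos 37: CGG -> R; peptide=MQNTVAPLSRSHR
pos 40: UAA -> STOP

Answer: MQNTVAPLSRSHR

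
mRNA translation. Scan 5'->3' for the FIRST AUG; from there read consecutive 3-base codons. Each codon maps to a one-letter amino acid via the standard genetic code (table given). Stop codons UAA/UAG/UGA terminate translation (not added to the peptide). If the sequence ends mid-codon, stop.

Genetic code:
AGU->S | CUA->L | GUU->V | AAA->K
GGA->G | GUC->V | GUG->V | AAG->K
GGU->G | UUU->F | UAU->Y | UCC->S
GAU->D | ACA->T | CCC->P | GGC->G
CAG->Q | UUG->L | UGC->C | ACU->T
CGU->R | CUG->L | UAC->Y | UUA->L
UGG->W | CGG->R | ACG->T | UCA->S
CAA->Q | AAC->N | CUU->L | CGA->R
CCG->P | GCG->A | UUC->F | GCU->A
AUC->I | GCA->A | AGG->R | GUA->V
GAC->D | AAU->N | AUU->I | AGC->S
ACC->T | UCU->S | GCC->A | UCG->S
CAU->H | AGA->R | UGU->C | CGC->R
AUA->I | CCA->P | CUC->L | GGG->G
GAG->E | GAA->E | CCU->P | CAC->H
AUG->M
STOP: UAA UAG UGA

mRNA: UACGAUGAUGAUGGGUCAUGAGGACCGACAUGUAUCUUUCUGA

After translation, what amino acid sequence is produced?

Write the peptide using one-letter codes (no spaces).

start AUG at pos 4
pos 4: AUG -> M; peptide=M
pos 7: AUG -> M; peptide=MM
pos 10: AUG -> M; peptide=MMM
pos 13: GGU -> G; peptide=MMMG
pos 16: CAU -> H; peptide=MMMGH
pos 19: GAG -> E; peptide=MMMGHE
pos 22: GAC -> D; peptide=MMMGHED
pos 25: CGA -> R; peptide=MMMGHEDR
pos 28: CAU -> H; peptide=MMMGHEDRH
pos 31: GUA -> V; peptide=MMMGHEDRHV
pos 34: UCU -> S; peptide=MMMGHEDRHVS
pos 37: UUC -> F; peptide=MMMGHEDRHVSF
pos 40: UGA -> STOP

Answer: MMMGHEDRHVSF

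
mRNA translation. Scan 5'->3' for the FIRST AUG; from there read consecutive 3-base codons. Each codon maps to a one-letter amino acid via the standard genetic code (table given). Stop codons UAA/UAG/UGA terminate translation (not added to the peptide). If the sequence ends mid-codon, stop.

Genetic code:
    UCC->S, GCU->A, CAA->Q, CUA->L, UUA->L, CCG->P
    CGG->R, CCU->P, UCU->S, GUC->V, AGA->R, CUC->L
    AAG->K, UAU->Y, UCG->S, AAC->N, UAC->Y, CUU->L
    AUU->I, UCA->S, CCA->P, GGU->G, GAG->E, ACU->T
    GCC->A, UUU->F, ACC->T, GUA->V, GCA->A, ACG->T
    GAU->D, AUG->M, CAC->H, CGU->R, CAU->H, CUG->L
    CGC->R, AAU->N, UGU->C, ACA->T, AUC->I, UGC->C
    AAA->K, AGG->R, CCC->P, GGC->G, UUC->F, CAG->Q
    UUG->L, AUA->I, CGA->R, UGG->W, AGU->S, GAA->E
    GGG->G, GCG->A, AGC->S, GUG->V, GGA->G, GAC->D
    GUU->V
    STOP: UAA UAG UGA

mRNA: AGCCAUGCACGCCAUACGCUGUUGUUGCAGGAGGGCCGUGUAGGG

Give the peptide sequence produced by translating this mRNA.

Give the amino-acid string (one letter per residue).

start AUG at pos 4
pos 4: AUG -> M; peptide=M
pos 7: CAC -> H; peptide=MH
pos 10: GCC -> A; peptide=MHA
pos 13: AUA -> I; peptide=MHAI
pos 16: CGC -> R; peptide=MHAIR
pos 19: UGU -> C; peptide=MHAIRC
pos 22: UGU -> C; peptide=MHAIRCC
pos 25: UGC -> C; peptide=MHAIRCCC
pos 28: AGG -> R; peptide=MHAIRCCCR
pos 31: AGG -> R; peptide=MHAIRCCCRR
pos 34: GCC -> A; peptide=MHAIRCCCRRA
pos 37: GUG -> V; peptide=MHAIRCCCRRAV
pos 40: UAG -> STOP

Answer: MHAIRCCCRRAV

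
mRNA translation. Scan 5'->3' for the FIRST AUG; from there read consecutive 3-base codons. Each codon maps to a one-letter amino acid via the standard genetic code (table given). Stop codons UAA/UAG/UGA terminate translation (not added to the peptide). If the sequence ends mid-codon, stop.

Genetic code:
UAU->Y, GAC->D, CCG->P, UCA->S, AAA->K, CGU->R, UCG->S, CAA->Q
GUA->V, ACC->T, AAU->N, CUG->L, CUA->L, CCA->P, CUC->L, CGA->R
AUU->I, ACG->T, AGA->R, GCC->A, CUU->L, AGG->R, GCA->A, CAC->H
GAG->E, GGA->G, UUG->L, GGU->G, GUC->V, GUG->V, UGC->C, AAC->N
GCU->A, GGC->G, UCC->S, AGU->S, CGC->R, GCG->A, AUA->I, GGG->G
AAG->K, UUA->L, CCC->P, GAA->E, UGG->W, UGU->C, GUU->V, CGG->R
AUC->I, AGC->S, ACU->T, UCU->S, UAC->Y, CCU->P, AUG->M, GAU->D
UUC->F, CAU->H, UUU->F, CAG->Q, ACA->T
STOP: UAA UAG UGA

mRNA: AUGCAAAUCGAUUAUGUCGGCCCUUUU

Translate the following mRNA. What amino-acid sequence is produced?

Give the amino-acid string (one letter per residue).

Answer: MQIDYVGPF

Derivation:
start AUG at pos 0
pos 0: AUG -> M; peptide=M
pos 3: CAA -> Q; peptide=MQ
pos 6: AUC -> I; peptide=MQI
pos 9: GAU -> D; peptide=MQID
pos 12: UAU -> Y; peptide=MQIDY
pos 15: GUC -> V; peptide=MQIDYV
pos 18: GGC -> G; peptide=MQIDYVG
pos 21: CCU -> P; peptide=MQIDYVGP
pos 24: UUU -> F; peptide=MQIDYVGPF
pos 27: only 0 nt remain (<3), stop (end of mRNA)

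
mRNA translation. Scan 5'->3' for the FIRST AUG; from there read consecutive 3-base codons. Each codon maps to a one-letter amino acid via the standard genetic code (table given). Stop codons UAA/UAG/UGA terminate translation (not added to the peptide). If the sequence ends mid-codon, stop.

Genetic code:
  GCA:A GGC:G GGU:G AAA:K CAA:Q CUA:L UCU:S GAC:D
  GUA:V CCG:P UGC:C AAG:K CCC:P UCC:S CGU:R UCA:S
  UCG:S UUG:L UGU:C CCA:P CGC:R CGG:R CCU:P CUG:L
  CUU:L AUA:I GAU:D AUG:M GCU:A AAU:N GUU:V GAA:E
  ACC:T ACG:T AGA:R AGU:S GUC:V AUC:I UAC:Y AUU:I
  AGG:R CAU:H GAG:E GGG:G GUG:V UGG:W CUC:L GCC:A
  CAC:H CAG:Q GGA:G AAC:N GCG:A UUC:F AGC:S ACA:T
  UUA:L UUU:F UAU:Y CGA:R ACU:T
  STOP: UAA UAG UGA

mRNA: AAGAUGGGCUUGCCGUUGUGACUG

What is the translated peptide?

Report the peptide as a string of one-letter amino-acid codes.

start AUG at pos 3
pos 3: AUG -> M; peptide=M
pos 6: GGC -> G; peptide=MG
pos 9: UUG -> L; peptide=MGL
pos 12: CCG -> P; peptide=MGLP
pos 15: UUG -> L; peptide=MGLPL
pos 18: UGA -> STOP

Answer: MGLPL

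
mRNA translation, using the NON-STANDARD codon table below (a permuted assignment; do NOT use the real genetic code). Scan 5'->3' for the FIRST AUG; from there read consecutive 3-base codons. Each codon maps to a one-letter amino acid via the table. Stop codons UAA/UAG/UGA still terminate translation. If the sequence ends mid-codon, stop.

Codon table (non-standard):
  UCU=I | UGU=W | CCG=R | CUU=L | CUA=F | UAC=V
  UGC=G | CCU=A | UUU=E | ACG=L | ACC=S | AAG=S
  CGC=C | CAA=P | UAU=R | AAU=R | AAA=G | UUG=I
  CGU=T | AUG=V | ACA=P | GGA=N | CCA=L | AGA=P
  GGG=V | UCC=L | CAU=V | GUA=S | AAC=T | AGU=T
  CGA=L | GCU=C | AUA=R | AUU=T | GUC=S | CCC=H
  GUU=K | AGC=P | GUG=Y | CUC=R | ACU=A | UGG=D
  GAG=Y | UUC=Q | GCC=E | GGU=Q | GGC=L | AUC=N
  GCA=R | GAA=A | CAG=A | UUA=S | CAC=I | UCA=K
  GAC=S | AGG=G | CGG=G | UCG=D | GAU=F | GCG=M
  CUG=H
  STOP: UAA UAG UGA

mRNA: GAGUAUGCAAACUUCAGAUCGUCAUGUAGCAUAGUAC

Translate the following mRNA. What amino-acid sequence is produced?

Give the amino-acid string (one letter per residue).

Answer: VPAKFTVSR

Derivation:
start AUG at pos 4
pos 4: AUG -> V; peptide=V
pos 7: CAA -> P; peptide=VP
pos 10: ACU -> A; peptide=VPA
pos 13: UCA -> K; peptide=VPAK
pos 16: GAU -> F; peptide=VPAKF
pos 19: CGU -> T; peptide=VPAKFT
pos 22: CAU -> V; peptide=VPAKFTV
pos 25: GUA -> S; peptide=VPAKFTVS
pos 28: GCA -> R; peptide=VPAKFTVSR
pos 31: UAG -> STOP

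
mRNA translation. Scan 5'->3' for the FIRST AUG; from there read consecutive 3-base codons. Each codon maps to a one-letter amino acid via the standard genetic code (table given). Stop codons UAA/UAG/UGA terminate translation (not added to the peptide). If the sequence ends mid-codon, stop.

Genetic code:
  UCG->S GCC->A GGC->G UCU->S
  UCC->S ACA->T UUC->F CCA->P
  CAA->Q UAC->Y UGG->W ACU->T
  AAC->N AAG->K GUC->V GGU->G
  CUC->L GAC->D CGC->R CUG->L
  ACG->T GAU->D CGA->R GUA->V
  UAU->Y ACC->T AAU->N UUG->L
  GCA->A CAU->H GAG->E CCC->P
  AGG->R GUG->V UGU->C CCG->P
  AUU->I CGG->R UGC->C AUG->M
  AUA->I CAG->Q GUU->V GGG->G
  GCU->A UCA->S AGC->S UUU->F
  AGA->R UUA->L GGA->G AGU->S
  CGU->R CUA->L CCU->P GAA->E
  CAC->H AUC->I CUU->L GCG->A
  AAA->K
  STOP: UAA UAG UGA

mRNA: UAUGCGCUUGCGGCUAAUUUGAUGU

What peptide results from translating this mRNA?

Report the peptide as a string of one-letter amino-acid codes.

Answer: MRLRLI

Derivation:
start AUG at pos 1
pos 1: AUG -> M; peptide=M
pos 4: CGC -> R; peptide=MR
pos 7: UUG -> L; peptide=MRL
pos 10: CGG -> R; peptide=MRLR
pos 13: CUA -> L; peptide=MRLRL
pos 16: AUU -> I; peptide=MRLRLI
pos 19: UGA -> STOP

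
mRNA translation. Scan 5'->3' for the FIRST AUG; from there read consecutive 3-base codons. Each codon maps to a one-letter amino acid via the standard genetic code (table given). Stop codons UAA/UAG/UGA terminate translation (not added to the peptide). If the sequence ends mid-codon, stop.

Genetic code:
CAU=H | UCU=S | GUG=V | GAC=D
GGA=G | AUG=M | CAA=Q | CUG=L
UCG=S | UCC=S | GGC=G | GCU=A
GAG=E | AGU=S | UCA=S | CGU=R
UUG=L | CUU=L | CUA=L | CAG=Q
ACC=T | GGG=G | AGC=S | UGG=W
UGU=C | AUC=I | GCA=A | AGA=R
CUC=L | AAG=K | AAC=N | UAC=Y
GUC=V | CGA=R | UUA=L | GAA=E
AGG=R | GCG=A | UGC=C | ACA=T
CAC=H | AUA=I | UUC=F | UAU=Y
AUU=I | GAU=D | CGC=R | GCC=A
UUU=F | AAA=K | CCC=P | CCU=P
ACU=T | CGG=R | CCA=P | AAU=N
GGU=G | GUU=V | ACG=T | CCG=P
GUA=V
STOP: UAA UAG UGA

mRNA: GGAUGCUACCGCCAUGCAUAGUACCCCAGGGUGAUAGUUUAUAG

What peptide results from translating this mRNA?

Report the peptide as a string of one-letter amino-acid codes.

Answer: MLPPCIVPQGDSL

Derivation:
start AUG at pos 2
pos 2: AUG -> M; peptide=M
pos 5: CUA -> L; peptide=ML
pos 8: CCG -> P; peptide=MLP
pos 11: CCA -> P; peptide=MLPP
pos 14: UGC -> C; peptide=MLPPC
pos 17: AUA -> I; peptide=MLPPCI
pos 20: GUA -> V; peptide=MLPPCIV
pos 23: CCC -> P; peptide=MLPPCIVP
pos 26: CAG -> Q; peptide=MLPPCIVPQ
pos 29: GGU -> G; peptide=MLPPCIVPQG
pos 32: GAU -> D; peptide=MLPPCIVPQGD
pos 35: AGU -> S; peptide=MLPPCIVPQGDS
pos 38: UUA -> L; peptide=MLPPCIVPQGDSL
pos 41: UAG -> STOP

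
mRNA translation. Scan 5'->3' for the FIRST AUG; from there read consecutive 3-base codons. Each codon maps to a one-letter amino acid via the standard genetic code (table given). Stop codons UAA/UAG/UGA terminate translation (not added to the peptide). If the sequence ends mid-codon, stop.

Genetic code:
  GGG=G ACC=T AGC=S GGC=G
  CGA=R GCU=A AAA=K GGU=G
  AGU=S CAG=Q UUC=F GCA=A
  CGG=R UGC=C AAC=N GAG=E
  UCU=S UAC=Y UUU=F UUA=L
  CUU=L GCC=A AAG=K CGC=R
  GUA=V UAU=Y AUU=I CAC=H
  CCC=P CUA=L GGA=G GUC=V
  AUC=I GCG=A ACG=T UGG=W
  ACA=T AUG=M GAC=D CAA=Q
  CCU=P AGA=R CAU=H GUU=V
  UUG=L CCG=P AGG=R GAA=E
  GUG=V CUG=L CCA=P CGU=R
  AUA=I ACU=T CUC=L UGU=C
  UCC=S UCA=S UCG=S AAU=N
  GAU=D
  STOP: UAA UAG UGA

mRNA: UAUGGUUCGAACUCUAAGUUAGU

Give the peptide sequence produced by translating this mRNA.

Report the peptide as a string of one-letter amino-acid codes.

start AUG at pos 1
pos 1: AUG -> M; peptide=M
pos 4: GUU -> V; peptide=MV
pos 7: CGA -> R; peptide=MVR
pos 10: ACU -> T; peptide=MVRT
pos 13: CUA -> L; peptide=MVRTL
pos 16: AGU -> S; peptide=MVRTLS
pos 19: UAG -> STOP

Answer: MVRTLS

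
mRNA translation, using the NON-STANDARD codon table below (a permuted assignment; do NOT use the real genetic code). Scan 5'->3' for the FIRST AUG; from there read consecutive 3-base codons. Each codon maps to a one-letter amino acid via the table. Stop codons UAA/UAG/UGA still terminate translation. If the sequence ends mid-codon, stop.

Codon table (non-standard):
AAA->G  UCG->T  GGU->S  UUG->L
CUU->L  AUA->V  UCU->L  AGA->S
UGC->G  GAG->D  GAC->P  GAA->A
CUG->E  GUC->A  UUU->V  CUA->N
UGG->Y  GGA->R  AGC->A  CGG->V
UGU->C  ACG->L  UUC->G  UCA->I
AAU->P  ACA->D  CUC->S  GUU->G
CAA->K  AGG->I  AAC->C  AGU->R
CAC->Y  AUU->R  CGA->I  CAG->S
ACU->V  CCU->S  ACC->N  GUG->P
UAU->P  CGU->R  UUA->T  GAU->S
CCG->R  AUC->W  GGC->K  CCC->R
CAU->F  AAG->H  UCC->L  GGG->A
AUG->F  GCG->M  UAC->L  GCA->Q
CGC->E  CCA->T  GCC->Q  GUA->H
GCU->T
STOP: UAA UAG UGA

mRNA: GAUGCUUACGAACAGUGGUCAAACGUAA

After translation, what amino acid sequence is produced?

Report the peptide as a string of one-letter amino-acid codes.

start AUG at pos 1
pos 1: AUG -> F; peptide=F
pos 4: CUU -> L; peptide=FL
pos 7: ACG -> L; peptide=FLL
pos 10: AAC -> C; peptide=FLLC
pos 13: AGU -> R; peptide=FLLCR
pos 16: GGU -> S; peptide=FLLCRS
pos 19: CAA -> K; peptide=FLLCRSK
pos 22: ACG -> L; peptide=FLLCRSKL
pos 25: UAA -> STOP

Answer: FLLCRSKL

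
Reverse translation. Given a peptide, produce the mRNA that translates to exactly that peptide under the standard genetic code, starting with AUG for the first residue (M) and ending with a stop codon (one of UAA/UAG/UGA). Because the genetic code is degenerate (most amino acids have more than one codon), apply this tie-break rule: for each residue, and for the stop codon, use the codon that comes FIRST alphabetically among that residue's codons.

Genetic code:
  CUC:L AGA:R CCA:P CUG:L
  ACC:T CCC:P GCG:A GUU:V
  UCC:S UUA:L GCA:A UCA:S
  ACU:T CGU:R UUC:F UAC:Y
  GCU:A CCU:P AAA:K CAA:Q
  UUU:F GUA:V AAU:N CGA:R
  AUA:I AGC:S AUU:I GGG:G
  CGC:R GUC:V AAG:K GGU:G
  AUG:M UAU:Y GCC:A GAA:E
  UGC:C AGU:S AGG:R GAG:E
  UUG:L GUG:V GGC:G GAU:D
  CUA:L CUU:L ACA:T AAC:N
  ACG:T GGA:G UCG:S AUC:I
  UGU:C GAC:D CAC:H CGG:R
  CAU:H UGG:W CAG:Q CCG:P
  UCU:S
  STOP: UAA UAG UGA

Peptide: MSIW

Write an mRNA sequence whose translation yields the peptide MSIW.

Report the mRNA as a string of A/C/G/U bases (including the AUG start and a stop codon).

residue 1: M -> AUG (start codon)
residue 2: S codons sorted = AGC,AGU,UCA,UCC,UCG,UCU -> pick first = AGC
residue 3: I codons sorted = AUA,AUC,AUU -> pick first = AUA
residue 4: W -> UGG (only codon)
terminator: stop codons sorted = UAA,UAG,UGA -> pick first = UAA

Answer: mRNA: AUGAGCAUAUGGUAA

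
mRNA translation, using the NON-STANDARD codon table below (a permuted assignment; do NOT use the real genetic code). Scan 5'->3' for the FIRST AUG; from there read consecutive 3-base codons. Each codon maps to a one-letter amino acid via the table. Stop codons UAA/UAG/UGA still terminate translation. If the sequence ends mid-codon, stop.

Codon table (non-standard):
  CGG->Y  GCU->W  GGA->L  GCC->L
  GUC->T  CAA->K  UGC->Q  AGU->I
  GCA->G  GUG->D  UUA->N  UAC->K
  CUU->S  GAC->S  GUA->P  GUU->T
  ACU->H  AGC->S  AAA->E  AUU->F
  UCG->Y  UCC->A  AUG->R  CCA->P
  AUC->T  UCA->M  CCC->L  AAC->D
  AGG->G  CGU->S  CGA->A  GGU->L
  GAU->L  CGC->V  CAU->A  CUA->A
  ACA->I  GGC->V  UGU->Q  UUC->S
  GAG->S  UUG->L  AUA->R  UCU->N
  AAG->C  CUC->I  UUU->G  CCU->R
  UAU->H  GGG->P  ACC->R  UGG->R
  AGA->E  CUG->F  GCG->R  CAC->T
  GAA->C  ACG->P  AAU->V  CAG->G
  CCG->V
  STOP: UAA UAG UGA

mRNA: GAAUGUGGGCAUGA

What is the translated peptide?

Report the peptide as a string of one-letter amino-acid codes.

start AUG at pos 2
pos 2: AUG -> R; peptide=R
pos 5: UGG -> R; peptide=RR
pos 8: GCA -> G; peptide=RRG
pos 11: UGA -> STOP

Answer: RRG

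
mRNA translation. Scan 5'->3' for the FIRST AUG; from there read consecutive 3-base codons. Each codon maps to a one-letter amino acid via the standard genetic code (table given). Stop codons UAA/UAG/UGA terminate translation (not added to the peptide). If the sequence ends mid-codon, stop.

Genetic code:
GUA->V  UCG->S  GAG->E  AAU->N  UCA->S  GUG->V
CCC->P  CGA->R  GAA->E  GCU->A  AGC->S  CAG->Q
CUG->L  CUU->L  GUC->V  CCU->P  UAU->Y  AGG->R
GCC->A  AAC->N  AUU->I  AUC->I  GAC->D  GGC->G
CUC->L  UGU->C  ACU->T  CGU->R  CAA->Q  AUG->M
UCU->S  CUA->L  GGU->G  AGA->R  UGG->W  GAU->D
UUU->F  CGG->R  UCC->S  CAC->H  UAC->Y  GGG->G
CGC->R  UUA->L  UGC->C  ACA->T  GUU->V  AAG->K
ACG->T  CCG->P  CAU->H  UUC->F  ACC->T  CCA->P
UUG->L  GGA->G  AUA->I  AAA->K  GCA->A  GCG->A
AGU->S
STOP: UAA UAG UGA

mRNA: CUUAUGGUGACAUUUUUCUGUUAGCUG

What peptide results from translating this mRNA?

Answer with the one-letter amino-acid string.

start AUG at pos 3
pos 3: AUG -> M; peptide=M
pos 6: GUG -> V; peptide=MV
pos 9: ACA -> T; peptide=MVT
pos 12: UUU -> F; peptide=MVTF
pos 15: UUC -> F; peptide=MVTFF
pos 18: UGU -> C; peptide=MVTFFC
pos 21: UAG -> STOP

Answer: MVTFFC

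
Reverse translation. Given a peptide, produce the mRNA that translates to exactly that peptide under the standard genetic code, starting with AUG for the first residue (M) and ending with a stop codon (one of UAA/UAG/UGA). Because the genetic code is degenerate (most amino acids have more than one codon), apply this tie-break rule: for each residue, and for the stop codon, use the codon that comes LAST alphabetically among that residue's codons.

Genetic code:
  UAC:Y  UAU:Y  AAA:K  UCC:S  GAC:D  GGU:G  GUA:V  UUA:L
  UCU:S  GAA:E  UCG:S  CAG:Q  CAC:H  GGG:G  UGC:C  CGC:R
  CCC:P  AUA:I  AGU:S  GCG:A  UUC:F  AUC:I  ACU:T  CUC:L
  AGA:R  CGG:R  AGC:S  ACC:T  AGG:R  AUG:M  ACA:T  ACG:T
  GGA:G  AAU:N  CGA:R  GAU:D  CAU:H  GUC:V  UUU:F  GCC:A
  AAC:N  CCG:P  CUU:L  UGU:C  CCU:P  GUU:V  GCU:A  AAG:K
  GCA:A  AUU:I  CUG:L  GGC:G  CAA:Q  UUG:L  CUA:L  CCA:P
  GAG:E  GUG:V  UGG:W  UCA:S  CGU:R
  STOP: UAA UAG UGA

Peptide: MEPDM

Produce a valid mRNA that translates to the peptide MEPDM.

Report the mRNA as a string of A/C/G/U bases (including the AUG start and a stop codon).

Answer: mRNA: AUGGAGCCUGAUAUGUGA

Derivation:
residue 1: M -> AUG (start codon)
residue 2: E codons sorted = GAA,GAG -> pick last = GAG
residue 3: P codons sorted = CCA,CCC,CCG,CCU -> pick last = CCU
residue 4: D codons sorted = GAC,GAU -> pick last = GAU
residue 5: M -> AUG (only codon)
terminator: stop codons sorted = UAA,UAG,UGA -> pick last = UGA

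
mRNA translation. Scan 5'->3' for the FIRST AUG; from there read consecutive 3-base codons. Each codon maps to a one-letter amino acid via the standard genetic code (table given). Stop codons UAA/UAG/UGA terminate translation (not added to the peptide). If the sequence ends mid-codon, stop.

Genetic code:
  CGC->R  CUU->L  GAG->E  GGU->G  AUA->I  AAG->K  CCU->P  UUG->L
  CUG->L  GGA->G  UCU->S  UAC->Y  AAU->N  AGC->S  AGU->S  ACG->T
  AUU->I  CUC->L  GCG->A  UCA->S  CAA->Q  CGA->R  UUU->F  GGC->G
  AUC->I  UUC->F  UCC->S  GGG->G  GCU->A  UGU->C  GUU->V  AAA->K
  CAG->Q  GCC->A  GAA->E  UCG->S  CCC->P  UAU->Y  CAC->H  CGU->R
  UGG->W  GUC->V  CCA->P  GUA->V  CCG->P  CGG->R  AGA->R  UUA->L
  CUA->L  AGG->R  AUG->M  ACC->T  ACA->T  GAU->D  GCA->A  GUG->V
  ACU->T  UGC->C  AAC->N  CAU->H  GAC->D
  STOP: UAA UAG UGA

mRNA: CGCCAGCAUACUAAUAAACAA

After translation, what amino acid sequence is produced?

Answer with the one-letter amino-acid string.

Answer: (empty: no AUG start codon)

Derivation:
no AUG start codon found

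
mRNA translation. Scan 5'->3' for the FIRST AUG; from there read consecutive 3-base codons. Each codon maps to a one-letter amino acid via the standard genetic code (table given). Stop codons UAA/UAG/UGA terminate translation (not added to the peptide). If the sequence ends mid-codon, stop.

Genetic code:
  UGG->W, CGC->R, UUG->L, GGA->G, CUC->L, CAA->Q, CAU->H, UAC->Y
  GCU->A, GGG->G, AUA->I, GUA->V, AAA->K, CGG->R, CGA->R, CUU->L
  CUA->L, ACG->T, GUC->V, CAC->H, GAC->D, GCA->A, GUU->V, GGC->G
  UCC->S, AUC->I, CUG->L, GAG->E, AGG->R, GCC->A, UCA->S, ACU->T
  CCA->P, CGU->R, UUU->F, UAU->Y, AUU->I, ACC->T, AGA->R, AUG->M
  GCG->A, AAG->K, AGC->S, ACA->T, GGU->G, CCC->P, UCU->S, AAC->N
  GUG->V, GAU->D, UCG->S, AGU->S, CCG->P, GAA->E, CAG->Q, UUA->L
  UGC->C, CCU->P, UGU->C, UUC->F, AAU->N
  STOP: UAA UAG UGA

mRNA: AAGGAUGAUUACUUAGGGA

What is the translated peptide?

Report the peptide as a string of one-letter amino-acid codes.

Answer: MIT

Derivation:
start AUG at pos 4
pos 4: AUG -> M; peptide=M
pos 7: AUU -> I; peptide=MI
pos 10: ACU -> T; peptide=MIT
pos 13: UAG -> STOP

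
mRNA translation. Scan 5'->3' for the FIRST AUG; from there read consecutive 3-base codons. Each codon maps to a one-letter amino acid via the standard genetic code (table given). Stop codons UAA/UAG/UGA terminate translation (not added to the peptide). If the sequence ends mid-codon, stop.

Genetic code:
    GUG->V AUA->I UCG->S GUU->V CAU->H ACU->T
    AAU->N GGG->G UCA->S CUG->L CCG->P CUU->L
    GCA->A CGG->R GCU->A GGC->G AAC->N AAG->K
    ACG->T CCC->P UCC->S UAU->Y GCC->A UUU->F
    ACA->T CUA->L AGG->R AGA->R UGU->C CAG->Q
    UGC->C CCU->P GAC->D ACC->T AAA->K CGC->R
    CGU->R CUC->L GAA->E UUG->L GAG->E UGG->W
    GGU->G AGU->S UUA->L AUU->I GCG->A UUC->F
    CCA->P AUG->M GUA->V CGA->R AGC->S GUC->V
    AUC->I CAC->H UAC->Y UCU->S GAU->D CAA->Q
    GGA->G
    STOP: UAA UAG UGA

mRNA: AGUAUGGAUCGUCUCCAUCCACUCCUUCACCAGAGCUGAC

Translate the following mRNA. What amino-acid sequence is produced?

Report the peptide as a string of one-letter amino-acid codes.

Answer: MDRLHPLLHQS

Derivation:
start AUG at pos 3
pos 3: AUG -> M; peptide=M
pos 6: GAU -> D; peptide=MD
pos 9: CGU -> R; peptide=MDR
pos 12: CUC -> L; peptide=MDRL
pos 15: CAU -> H; peptide=MDRLH
pos 18: CCA -> P; peptide=MDRLHP
pos 21: CUC -> L; peptide=MDRLHPL
pos 24: CUU -> L; peptide=MDRLHPLL
pos 27: CAC -> H; peptide=MDRLHPLLH
pos 30: CAG -> Q; peptide=MDRLHPLLHQ
pos 33: AGC -> S; peptide=MDRLHPLLHQS
pos 36: UGA -> STOP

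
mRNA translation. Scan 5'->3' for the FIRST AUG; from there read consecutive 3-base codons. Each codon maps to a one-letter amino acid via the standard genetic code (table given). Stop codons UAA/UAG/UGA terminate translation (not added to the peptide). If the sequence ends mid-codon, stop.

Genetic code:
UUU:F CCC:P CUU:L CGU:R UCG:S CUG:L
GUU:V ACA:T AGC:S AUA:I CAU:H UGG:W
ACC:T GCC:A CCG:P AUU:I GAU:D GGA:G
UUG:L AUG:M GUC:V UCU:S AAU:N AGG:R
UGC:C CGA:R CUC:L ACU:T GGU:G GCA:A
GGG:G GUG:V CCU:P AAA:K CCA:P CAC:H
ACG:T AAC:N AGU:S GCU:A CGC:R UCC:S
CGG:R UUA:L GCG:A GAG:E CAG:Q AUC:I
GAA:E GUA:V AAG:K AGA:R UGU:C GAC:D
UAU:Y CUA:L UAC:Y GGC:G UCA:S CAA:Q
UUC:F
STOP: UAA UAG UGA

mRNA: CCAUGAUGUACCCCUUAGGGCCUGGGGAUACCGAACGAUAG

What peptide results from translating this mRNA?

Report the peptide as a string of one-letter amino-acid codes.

Answer: MMYPLGPGDTER

Derivation:
start AUG at pos 2
pos 2: AUG -> M; peptide=M
pos 5: AUG -> M; peptide=MM
pos 8: UAC -> Y; peptide=MMY
pos 11: CCC -> P; peptide=MMYP
pos 14: UUA -> L; peptide=MMYPL
pos 17: GGG -> G; peptide=MMYPLG
pos 20: CCU -> P; peptide=MMYPLGP
pos 23: GGG -> G; peptide=MMYPLGPG
pos 26: GAU -> D; peptide=MMYPLGPGD
pos 29: ACC -> T; peptide=MMYPLGPGDT
pos 32: GAA -> E; peptide=MMYPLGPGDTE
pos 35: CGA -> R; peptide=MMYPLGPGDTER
pos 38: UAG -> STOP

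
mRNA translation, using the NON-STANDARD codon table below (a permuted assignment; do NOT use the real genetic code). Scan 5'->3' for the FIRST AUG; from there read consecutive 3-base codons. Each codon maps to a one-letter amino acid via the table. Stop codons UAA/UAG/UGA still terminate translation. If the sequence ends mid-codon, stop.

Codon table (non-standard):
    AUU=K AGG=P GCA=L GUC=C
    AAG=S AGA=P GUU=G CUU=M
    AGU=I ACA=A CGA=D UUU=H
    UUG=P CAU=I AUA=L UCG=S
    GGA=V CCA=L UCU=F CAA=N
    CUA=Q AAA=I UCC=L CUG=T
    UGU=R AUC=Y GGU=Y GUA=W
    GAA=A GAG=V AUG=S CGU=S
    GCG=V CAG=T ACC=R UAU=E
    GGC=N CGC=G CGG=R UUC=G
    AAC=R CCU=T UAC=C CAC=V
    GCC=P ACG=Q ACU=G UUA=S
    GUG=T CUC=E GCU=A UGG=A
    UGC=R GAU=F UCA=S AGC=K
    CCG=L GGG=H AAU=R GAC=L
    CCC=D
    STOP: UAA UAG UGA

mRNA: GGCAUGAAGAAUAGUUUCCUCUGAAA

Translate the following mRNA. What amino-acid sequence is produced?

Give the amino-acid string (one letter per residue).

Answer: SSRIGE

Derivation:
start AUG at pos 3
pos 3: AUG -> S; peptide=S
pos 6: AAG -> S; peptide=SS
pos 9: AAU -> R; peptide=SSR
pos 12: AGU -> I; peptide=SSRI
pos 15: UUC -> G; peptide=SSRIG
pos 18: CUC -> E; peptide=SSRIGE
pos 21: UGA -> STOP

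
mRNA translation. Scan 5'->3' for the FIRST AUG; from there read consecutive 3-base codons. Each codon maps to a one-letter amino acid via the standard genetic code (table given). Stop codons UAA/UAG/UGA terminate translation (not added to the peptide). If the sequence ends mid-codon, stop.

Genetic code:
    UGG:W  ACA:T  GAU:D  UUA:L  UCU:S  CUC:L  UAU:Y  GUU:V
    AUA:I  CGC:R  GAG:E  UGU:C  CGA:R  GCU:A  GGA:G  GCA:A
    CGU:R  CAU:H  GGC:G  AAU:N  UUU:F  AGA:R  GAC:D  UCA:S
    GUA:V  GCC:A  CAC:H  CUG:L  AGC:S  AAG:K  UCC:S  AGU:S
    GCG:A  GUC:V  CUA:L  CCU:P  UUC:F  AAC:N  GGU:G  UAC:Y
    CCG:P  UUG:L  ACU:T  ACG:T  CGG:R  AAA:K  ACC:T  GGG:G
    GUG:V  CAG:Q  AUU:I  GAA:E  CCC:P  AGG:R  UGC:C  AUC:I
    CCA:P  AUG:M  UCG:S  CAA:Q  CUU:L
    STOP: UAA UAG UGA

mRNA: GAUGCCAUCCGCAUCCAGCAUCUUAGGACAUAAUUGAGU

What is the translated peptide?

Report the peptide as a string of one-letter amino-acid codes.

Answer: MPSASSILGHN

Derivation:
start AUG at pos 1
pos 1: AUG -> M; peptide=M
pos 4: CCA -> P; peptide=MP
pos 7: UCC -> S; peptide=MPS
pos 10: GCA -> A; peptide=MPSA
pos 13: UCC -> S; peptide=MPSAS
pos 16: AGC -> S; peptide=MPSASS
pos 19: AUC -> I; peptide=MPSASSI
pos 22: UUA -> L; peptide=MPSASSIL
pos 25: GGA -> G; peptide=MPSASSILG
pos 28: CAU -> H; peptide=MPSASSILGH
pos 31: AAU -> N; peptide=MPSASSILGHN
pos 34: UGA -> STOP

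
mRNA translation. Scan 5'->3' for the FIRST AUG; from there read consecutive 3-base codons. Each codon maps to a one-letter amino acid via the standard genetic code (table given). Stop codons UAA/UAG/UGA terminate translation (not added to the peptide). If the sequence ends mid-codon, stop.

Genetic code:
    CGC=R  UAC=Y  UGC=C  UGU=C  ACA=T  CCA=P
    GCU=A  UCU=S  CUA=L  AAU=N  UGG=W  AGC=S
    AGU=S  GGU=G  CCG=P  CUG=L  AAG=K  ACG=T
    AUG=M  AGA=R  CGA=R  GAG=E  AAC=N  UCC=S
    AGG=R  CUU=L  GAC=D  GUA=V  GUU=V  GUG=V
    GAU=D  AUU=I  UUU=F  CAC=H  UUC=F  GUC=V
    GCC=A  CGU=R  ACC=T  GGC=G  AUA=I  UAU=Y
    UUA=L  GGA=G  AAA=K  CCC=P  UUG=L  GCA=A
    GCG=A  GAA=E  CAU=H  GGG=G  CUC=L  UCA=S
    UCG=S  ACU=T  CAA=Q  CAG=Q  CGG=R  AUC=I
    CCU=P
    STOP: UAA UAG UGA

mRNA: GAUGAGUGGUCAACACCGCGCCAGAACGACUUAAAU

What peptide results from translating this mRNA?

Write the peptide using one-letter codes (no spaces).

start AUG at pos 1
pos 1: AUG -> M; peptide=M
pos 4: AGU -> S; peptide=MS
pos 7: GGU -> G; peptide=MSG
pos 10: CAA -> Q; peptide=MSGQ
pos 13: CAC -> H; peptide=MSGQH
pos 16: CGC -> R; peptide=MSGQHR
pos 19: GCC -> A; peptide=MSGQHRA
pos 22: AGA -> R; peptide=MSGQHRAR
pos 25: ACG -> T; peptide=MSGQHRART
pos 28: ACU -> T; peptide=MSGQHRARTT
pos 31: UAA -> STOP

Answer: MSGQHRARTT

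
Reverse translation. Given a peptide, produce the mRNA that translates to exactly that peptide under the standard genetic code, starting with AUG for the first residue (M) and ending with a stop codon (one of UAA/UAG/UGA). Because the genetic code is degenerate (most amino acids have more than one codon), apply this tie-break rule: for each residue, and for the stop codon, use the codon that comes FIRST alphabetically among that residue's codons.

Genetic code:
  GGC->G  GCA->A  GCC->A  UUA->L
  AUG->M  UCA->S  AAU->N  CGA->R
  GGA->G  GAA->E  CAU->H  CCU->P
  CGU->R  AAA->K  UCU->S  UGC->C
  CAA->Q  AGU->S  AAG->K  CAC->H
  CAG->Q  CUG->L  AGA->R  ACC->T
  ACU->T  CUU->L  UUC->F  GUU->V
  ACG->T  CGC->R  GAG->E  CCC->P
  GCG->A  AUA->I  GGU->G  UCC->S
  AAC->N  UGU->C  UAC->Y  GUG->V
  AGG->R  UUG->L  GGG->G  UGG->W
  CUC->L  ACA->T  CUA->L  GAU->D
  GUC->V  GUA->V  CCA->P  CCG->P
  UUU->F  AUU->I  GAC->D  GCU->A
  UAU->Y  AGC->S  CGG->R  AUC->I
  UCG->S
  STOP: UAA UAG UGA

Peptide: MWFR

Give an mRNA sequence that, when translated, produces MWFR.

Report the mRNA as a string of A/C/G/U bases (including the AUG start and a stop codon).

residue 1: M -> AUG (start codon)
residue 2: W -> UGG (only codon)
residue 3: F codons sorted = UUC,UUU -> pick first = UUC
residue 4: R codons sorted = AGA,AGG,CGA,CGC,CGG,CGU -> pick first = AGA
terminator: stop codons sorted = UAA,UAG,UGA -> pick first = UAA

Answer: mRNA: AUGUGGUUCAGAUAA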